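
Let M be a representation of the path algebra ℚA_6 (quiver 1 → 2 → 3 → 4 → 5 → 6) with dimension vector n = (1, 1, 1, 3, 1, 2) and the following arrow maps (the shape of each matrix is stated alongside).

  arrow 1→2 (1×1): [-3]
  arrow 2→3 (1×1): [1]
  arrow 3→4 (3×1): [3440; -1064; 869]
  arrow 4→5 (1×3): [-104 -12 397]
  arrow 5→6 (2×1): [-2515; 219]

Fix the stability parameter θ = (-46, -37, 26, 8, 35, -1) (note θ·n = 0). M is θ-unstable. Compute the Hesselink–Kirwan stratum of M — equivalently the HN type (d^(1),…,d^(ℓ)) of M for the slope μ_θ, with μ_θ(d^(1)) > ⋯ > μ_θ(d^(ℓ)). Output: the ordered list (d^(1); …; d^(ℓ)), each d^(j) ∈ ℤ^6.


Barcode: M ≅ I[1,6], I[4,4]^2, I[6,6]. HN layers by μ_θ (5 steps, strictly decreasing):
  μ^(1)=17; μ^(2)=8; μ^(3)=-1; μ^(4)=-37; μ^(5)=-46

((0, 0, 1, 1, 1, 1); (0, 0, 0, 2, 0, 0); (0, 0, 0, 0, 0, 1); (0, 1, 0, 0, 0, 0); (1, 0, 0, 0, 0, 0))


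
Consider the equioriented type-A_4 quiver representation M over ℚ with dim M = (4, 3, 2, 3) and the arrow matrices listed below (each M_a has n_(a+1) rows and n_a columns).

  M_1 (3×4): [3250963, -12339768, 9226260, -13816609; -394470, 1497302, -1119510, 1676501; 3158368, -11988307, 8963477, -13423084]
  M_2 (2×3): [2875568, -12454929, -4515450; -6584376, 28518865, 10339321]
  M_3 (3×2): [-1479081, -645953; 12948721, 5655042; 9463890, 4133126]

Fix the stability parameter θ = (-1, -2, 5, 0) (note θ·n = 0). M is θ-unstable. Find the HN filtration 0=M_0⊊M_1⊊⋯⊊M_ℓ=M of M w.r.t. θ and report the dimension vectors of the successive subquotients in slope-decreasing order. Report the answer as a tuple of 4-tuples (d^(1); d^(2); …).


Via rank(M_{q-1}∘⋯∘M_p): M ≅ I[1,1], I[1,2], I[1,4]^2, I[4,4].
μ_θ-semistable layers: μ^(1)=5/2; μ^(2)=0; μ^(3)=-1; μ^(4)=-3/2

((0, 0, 2, 2); (0, 0, 0, 1); (1, 0, 0, 0); (3, 3, 0, 0))


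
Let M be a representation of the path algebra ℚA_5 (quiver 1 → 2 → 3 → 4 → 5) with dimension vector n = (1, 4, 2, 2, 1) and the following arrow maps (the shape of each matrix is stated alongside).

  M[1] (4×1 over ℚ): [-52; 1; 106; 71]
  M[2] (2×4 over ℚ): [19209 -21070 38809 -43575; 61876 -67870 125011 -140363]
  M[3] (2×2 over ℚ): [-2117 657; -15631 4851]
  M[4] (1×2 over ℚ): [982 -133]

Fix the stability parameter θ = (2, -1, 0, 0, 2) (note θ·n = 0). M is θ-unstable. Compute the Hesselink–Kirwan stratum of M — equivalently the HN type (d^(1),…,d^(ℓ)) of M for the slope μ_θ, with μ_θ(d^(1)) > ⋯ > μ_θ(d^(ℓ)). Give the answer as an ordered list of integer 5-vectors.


Via rank(M_{q-1}∘⋯∘M_p): M ≅ I[1,3], I[2,2]^2, I[2,5], I[4,4].
μ_θ-semistable layers: μ^(1)=2; μ^(2)=1/3; μ^(3)=0; μ^(4)=-1

((0, 0, 0, 0, 1); (1, 1, 1, 0, 0); (0, 0, 1, 2, 0); (0, 3, 0, 0, 0))


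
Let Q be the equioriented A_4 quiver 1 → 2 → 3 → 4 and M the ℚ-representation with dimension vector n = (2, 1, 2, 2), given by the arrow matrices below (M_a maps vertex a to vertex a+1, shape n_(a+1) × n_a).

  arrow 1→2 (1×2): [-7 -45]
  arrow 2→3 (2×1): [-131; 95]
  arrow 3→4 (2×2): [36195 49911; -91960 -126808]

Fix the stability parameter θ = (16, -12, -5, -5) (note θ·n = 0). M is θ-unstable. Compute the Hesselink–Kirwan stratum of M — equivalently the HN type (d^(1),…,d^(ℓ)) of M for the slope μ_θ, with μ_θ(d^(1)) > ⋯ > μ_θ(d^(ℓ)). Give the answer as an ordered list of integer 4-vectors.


Interval decomposition of M: I[1,1], I[1,3], I[3,4], I[4,4].
HN type (ℓ=3): μ^(1)=16; μ^(2)=-1/3; μ^(3)=-5

((1, 0, 0, 0); (1, 1, 1, 0); (0, 0, 1, 2))


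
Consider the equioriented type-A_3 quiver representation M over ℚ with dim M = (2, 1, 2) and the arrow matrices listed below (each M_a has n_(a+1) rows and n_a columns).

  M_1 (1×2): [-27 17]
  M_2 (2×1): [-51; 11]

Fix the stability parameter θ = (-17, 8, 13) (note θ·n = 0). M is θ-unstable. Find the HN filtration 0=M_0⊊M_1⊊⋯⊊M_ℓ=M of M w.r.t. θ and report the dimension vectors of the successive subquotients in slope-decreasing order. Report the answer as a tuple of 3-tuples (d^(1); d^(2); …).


Barcode: M ≅ I[1,1], I[1,3], I[3,3]. HN layers by μ_θ (3 steps, strictly decreasing):
  μ^(1)=13; μ^(2)=8; μ^(3)=-17

((0, 0, 2); (0, 1, 0); (2, 0, 0))


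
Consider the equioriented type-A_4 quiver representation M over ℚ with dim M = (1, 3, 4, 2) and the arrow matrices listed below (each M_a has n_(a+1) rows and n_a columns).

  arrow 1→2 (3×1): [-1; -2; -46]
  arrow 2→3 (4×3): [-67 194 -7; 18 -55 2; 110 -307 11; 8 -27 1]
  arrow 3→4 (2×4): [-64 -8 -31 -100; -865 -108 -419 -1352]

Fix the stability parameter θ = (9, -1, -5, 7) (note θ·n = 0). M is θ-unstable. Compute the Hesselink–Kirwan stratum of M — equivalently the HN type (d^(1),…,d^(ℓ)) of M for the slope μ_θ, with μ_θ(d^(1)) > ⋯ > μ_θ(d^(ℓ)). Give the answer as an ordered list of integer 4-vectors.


Interval decomposition of M: I[1,4], I[2,3], I[2,4], I[3,3].
HN type (ℓ=4): μ^(1)=7; μ^(2)=1; μ^(3)=-3; μ^(4)=-5

((0, 0, 0, 2); (1, 1, 1, 0); (0, 2, 2, 0); (0, 0, 1, 0))


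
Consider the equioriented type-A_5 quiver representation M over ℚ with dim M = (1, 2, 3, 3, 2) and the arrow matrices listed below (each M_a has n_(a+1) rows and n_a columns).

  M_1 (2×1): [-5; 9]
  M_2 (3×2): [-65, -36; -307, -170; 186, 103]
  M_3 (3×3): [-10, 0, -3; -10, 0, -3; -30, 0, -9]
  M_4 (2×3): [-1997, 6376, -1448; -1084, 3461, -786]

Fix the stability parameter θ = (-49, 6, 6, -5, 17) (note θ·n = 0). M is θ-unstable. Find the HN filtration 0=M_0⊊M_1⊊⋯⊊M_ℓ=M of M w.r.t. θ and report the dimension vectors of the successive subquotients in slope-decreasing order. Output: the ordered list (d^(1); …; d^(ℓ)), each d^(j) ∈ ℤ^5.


Barcode: M ≅ I[1,5], I[2,3], I[3,3], I[4,4], I[4,5]. HN layers by μ_θ (5 steps, strictly decreasing):
  μ^(1)=17; μ^(2)=6; μ^(3)=7/3; μ^(4)=-5; μ^(5)=-49

((0, 0, 0, 0, 2); (0, 1, 2, 0, 0); (0, 1, 1, 1, 0); (0, 0, 0, 2, 0); (1, 0, 0, 0, 0))


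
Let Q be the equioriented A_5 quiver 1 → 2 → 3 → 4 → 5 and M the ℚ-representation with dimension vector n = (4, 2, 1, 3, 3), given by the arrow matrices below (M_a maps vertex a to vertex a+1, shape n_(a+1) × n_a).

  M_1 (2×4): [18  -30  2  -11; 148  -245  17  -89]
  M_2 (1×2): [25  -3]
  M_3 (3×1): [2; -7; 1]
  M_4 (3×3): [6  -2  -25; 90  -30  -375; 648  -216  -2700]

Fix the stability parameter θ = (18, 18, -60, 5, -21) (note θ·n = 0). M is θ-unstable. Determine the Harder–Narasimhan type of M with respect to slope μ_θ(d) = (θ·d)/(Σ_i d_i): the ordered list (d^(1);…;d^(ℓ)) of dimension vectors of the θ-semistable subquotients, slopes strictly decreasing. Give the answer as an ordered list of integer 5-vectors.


Interval decomposition of M: I[1,1]^2, I[1,2], I[1,5], I[4,4]^2, I[5,5]^2.
HN type (ℓ=4): μ^(1)=18; μ^(2)=5; μ^(3)=-8; μ^(4)=-21

((3, 1, 0, 0, 0); (0, 0, 0, 2, 0); (1, 1, 1, 1, 1); (0, 0, 0, 0, 2))


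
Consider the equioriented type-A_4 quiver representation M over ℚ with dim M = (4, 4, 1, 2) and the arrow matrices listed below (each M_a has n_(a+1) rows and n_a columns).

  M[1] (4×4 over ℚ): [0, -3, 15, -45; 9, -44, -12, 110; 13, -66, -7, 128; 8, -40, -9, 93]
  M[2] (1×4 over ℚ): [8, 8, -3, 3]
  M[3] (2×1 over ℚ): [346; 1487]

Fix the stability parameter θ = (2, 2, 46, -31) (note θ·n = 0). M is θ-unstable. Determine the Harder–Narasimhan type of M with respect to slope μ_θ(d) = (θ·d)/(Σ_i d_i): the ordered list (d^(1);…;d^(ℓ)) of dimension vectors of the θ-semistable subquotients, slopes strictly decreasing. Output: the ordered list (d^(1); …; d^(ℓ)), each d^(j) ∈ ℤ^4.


Interval decomposition of M: I[1,2]^3, I[1,4], I[4,4].
HN type (ℓ=3): μ^(1)=15/2; μ^(2)=2; μ^(3)=-31

((0, 0, 1, 1); (4, 4, 0, 0); (0, 0, 0, 1))


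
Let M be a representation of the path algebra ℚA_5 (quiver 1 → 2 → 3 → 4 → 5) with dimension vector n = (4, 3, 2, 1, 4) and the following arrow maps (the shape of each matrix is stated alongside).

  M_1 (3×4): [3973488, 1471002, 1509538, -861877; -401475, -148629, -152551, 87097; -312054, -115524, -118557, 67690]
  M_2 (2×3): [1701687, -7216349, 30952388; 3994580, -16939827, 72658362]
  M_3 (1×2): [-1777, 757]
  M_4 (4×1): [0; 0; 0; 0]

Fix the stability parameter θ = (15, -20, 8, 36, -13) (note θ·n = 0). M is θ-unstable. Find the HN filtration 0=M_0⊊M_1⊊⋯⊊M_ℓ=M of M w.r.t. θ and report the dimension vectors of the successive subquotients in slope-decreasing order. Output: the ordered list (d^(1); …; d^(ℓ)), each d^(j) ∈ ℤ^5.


Barcode: M ≅ I[1,1], I[1,2], I[1,3], I[1,4], I[5,5]^4. HN layers by μ_θ (5 steps, strictly decreasing):
  μ^(1)=36; μ^(2)=15; μ^(3)=8; μ^(4)=-5/2; μ^(5)=-13

((0, 0, 0, 1, 0); (1, 0, 0, 0, 0); (0, 0, 2, 0, 0); (3, 3, 0, 0, 0); (0, 0, 0, 0, 4))


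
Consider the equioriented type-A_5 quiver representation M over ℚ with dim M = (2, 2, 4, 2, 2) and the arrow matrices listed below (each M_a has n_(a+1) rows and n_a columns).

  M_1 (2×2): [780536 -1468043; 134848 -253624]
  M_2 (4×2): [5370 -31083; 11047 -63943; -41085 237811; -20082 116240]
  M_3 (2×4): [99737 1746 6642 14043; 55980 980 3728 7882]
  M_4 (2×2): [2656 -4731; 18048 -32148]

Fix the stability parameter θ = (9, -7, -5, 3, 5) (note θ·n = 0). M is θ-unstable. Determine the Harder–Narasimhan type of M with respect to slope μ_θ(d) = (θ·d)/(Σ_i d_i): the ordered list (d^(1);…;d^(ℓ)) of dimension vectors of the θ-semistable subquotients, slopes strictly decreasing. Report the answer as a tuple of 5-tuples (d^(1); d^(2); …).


Via rank(M_{q-1}∘⋯∘M_p): M ≅ I[1,1], I[1,3], I[2,4], I[3,3], I[3,5], I[5,5].
μ_θ-semistable layers: μ^(1)=9; μ^(2)=5; μ^(3)=3; μ^(4)=-1; μ^(5)=-5; μ^(6)=-7

((1, 0, 0, 0, 0); (0, 0, 0, 0, 2); (0, 0, 0, 2, 0); (1, 1, 1, 0, 0); (0, 0, 3, 0, 0); (0, 1, 0, 0, 0))


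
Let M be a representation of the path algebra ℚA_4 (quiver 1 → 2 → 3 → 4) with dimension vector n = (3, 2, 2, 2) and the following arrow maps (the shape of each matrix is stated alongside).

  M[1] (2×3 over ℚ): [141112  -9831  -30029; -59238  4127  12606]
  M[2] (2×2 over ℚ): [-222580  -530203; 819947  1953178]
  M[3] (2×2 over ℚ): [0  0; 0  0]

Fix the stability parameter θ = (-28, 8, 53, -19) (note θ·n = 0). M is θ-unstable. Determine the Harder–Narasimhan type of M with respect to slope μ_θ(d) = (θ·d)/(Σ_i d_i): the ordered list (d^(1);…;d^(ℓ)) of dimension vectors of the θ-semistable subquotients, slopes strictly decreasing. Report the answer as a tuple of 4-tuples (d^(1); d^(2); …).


Barcode: M ≅ I[1,1], I[1,3]^2, I[4,4]^2. HN layers by μ_θ (4 steps, strictly decreasing):
  μ^(1)=53; μ^(2)=8; μ^(3)=-19; μ^(4)=-28

((0, 0, 2, 0); (0, 2, 0, 0); (0, 0, 0, 2); (3, 0, 0, 0))


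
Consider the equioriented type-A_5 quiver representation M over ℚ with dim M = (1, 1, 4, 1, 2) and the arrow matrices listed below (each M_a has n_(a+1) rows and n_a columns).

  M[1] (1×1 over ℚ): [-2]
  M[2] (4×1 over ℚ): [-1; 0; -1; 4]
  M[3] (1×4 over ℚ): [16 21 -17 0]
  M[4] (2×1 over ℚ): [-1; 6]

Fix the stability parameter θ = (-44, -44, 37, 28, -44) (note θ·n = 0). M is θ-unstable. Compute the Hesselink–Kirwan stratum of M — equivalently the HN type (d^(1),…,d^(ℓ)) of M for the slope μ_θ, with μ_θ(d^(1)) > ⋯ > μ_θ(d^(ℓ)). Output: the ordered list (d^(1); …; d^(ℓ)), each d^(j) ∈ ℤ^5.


Interval decomposition of M: I[1,5], I[3,3]^3, I[5,5].
HN type (ℓ=3): μ^(1)=37; μ^(2)=7; μ^(3)=-44

((0, 0, 3, 0, 0); (0, 0, 1, 1, 1); (1, 1, 0, 0, 1))


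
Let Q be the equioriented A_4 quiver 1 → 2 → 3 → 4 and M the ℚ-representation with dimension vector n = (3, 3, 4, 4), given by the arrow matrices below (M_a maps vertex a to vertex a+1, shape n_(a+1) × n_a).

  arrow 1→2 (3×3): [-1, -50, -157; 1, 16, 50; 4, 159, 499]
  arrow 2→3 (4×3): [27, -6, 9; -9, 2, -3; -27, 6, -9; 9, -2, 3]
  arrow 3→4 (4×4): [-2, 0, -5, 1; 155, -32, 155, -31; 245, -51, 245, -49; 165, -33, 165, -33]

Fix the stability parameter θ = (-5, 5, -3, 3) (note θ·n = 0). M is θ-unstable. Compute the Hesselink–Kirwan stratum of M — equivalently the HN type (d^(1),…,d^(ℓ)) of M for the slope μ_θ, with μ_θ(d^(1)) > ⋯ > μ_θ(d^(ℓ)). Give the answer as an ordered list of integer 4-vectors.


Via rank(M_{q-1}∘⋯∘M_p): M ≅ I[1,2]^2, I[1,4], I[3,3], I[3,4]^2, I[4,4].
μ_θ-semistable layers: μ^(1)=5; μ^(2)=3; μ^(3)=1; μ^(4)=-3; μ^(5)=-5

((0, 2, 0, 0); (0, 0, 0, 4); (0, 1, 1, 0); (0, 0, 3, 0); (3, 0, 0, 0))


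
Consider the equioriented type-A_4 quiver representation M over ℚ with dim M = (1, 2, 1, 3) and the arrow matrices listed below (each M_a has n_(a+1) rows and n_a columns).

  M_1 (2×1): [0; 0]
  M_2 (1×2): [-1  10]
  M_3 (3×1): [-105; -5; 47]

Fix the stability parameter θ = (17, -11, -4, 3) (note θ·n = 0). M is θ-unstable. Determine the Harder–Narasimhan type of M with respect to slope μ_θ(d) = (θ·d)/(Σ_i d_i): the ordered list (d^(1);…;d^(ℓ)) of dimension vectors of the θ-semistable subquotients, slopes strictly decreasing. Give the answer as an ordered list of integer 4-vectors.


Barcode: M ≅ I[1,1], I[2,2], I[2,4], I[4,4]^2. HN layers by μ_θ (4 steps, strictly decreasing):
  μ^(1)=17; μ^(2)=3; μ^(3)=-4; μ^(4)=-11

((1, 0, 0, 0); (0, 0, 0, 3); (0, 0, 1, 0); (0, 2, 0, 0))


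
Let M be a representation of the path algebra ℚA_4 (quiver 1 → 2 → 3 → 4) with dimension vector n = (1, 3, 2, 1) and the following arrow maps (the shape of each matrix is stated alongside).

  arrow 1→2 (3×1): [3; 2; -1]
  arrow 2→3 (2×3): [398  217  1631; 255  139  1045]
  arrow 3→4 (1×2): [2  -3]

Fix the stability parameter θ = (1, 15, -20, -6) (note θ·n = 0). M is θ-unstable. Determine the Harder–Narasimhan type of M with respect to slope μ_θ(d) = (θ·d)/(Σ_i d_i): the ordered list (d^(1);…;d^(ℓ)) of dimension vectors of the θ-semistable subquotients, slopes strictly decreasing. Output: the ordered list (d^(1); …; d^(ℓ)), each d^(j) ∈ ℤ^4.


Interval decomposition of M: I[1,3], I[2,2], I[2,4].
HN type (ℓ=3): μ^(1)=15; μ^(2)=-4/3; μ^(3)=-11/3

((0, 1, 0, 0); (1, 1, 1, 0); (0, 1, 1, 1))


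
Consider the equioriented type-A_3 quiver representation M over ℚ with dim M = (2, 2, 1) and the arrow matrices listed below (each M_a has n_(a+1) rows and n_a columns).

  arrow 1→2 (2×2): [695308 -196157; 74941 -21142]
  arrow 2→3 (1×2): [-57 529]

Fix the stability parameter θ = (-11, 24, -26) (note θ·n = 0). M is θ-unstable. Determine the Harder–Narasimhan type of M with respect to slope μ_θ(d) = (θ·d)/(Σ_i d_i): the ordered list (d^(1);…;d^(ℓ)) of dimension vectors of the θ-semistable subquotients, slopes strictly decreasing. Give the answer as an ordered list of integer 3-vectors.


Barcode: M ≅ I[1,2], I[1,3]. HN layers by μ_θ (3 steps, strictly decreasing):
  μ^(1)=24; μ^(2)=-1; μ^(3)=-11

((0, 1, 0); (0, 1, 1); (2, 0, 0))


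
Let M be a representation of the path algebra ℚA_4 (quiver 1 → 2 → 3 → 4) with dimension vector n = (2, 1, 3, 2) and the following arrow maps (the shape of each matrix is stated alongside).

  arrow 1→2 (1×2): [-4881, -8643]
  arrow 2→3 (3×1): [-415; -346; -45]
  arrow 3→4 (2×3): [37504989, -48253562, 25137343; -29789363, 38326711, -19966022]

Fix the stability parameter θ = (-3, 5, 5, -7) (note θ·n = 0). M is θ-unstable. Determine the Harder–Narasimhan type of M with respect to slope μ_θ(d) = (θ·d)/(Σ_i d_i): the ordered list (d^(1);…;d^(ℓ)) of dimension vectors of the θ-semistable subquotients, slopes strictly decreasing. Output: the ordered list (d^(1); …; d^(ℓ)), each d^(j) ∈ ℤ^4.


Via rank(M_{q-1}∘⋯∘M_p): M ≅ I[1,1], I[1,4], I[3,3], I[3,4].
μ_θ-semistable layers: μ^(1)=5; μ^(2)=1; μ^(3)=-1; μ^(4)=-3

((0, 0, 1, 0); (0, 1, 1, 1); (0, 0, 1, 1); (2, 0, 0, 0))


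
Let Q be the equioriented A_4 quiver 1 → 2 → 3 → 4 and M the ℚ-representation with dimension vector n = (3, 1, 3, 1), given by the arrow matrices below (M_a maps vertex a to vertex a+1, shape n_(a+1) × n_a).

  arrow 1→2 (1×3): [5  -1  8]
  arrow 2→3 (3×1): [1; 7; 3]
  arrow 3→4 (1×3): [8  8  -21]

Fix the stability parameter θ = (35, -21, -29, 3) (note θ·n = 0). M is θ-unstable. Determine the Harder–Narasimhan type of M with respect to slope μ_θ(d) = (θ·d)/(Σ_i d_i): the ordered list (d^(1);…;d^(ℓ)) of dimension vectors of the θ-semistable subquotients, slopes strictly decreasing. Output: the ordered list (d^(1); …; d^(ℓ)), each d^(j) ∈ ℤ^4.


Interval decomposition of M: I[1,1]^2, I[1,4], I[3,3]^2.
HN type (ℓ=4): μ^(1)=35; μ^(2)=3; μ^(3)=-5; μ^(4)=-29

((2, 0, 0, 0); (0, 0, 0, 1); (1, 1, 1, 0); (0, 0, 2, 0))


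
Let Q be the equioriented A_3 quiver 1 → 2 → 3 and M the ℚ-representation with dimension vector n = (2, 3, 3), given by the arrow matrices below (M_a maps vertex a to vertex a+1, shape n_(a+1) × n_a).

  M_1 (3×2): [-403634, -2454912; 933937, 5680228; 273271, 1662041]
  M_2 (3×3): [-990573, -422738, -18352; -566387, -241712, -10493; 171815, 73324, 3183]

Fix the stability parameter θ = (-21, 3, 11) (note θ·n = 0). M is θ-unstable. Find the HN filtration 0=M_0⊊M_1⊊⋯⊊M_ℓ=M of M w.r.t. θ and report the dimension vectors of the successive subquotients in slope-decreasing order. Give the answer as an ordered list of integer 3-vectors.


Via rank(M_{q-1}∘⋯∘M_p): M ≅ I[1,2], I[1,3], I[2,3], I[3,3].
μ_θ-semistable layers: μ^(1)=11; μ^(2)=3; μ^(3)=-21

((0, 0, 3); (0, 3, 0); (2, 0, 0))


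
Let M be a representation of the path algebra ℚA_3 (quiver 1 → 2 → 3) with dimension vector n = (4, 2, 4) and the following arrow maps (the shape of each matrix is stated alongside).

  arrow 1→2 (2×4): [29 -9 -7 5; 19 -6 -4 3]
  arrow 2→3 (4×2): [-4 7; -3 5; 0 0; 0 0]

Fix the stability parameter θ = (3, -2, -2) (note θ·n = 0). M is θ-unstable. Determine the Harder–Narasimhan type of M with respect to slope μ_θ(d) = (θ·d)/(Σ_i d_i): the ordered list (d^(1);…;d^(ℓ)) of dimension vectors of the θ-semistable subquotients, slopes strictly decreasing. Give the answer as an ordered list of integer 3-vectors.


Via rank(M_{q-1}∘⋯∘M_p): M ≅ I[1,1]^2, I[1,3]^2, I[3,3]^2.
μ_θ-semistable layers: μ^(1)=3; μ^(2)=-1/3; μ^(3)=-2

((2, 0, 0); (2, 2, 2); (0, 0, 2))


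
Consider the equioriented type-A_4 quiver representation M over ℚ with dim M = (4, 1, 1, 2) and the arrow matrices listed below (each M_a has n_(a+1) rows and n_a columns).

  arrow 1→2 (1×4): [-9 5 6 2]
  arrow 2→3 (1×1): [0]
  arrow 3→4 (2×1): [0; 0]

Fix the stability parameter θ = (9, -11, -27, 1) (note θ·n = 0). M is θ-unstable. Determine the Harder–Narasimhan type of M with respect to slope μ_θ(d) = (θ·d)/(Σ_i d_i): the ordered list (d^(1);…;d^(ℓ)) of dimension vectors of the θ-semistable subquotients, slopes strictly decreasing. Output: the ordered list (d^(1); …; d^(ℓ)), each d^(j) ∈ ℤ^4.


Interval decomposition of M: I[1,1]^3, I[1,2], I[3,3], I[4,4]^2.
HN type (ℓ=4): μ^(1)=9; μ^(2)=1; μ^(3)=-1; μ^(4)=-27

((3, 0, 0, 0); (0, 0, 0, 2); (1, 1, 0, 0); (0, 0, 1, 0))


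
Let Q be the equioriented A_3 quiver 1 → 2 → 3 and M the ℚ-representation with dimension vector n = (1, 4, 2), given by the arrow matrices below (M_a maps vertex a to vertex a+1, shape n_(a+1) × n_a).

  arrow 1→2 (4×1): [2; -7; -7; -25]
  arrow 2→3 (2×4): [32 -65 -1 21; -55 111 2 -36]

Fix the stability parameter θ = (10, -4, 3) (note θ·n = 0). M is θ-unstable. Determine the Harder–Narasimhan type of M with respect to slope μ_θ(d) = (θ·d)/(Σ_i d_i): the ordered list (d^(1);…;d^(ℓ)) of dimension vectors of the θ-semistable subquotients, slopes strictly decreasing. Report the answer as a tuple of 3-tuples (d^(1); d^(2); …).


Barcode: M ≅ I[1,3], I[2,2]^2, I[2,3]. HN layers by μ_θ (2 steps, strictly decreasing):
  μ^(1)=3; μ^(2)=-4

((1, 1, 2); (0, 3, 0))


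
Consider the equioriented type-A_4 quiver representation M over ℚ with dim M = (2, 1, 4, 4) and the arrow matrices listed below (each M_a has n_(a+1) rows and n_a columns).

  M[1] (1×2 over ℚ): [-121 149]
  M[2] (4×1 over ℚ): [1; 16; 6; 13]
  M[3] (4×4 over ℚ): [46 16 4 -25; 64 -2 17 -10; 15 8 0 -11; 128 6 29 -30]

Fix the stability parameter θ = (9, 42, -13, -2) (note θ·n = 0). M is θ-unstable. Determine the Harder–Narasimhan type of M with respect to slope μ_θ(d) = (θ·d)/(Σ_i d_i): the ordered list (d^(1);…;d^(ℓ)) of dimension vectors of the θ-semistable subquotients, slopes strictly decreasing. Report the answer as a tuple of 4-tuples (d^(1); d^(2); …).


Barcode: M ≅ I[1,1], I[1,4], I[3,3], I[3,4]^2, I[4,4]. HN layers by μ_θ (3 steps, strictly decreasing):
  μ^(1)=9; μ^(2)=-2; μ^(3)=-13

((2, 1, 1, 1); (0, 0, 0, 3); (0, 0, 3, 0))


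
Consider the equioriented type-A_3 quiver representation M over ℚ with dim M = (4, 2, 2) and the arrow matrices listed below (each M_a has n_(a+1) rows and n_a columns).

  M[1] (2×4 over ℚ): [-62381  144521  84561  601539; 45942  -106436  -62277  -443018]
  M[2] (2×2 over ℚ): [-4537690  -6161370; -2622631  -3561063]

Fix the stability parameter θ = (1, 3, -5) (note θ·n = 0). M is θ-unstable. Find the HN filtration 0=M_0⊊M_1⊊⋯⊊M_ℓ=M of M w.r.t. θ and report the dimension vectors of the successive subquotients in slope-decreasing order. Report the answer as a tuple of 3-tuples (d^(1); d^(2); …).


Interval decomposition of M: I[1,1]^2, I[1,2], I[1,3], I[3,3].
HN type (ℓ=4): μ^(1)=3; μ^(2)=1; μ^(3)=-1/3; μ^(4)=-5

((0, 1, 0); (3, 0, 0); (1, 1, 1); (0, 0, 1))


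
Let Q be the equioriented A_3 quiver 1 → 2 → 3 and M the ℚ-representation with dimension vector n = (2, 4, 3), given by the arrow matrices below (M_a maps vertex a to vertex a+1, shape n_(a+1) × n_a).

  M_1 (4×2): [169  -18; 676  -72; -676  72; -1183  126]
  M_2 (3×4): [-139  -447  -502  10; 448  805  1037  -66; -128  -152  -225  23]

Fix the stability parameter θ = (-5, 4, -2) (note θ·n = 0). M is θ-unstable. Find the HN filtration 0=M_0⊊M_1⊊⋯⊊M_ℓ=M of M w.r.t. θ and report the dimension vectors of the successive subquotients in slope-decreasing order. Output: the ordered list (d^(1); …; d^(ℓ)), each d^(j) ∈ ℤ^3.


Barcode: M ≅ I[1,1], I[1,3], I[2,2], I[2,3]^2. HN layers by μ_θ (3 steps, strictly decreasing):
  μ^(1)=4; μ^(2)=1; μ^(3)=-5

((0, 1, 0); (0, 3, 3); (2, 0, 0))


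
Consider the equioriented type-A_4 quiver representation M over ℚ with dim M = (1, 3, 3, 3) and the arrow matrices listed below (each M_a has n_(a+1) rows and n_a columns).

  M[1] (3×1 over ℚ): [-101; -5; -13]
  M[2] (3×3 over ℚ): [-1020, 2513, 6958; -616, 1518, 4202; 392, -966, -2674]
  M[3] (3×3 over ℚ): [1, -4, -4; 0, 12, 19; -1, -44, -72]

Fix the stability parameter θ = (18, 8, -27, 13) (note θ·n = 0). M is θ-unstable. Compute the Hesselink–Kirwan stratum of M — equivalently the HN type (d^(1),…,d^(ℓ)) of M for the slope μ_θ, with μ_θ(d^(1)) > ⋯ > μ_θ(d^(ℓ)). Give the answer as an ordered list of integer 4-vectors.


Interval decomposition of M: I[1,4], I[2,2], I[2,4], I[3,3], I[4,4].
HN type (ℓ=5): μ^(1)=13; μ^(2)=8; μ^(3)=-1/3; μ^(4)=-19/2; μ^(5)=-27

((0, 0, 0, 3); (0, 1, 0, 0); (1, 1, 1, 0); (0, 1, 1, 0); (0, 0, 1, 0))


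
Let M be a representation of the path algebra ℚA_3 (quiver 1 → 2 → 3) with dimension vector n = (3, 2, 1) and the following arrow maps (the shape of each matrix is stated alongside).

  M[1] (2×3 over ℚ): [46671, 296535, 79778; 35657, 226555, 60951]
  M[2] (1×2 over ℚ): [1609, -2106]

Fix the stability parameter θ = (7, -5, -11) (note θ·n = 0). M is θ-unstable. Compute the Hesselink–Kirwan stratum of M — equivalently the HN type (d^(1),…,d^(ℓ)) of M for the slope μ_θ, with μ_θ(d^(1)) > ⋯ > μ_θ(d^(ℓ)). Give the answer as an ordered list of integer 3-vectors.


Interval decomposition of M: I[1,1], I[1,2], I[1,3].
HN type (ℓ=3): μ^(1)=7; μ^(2)=1; μ^(3)=-3

((1, 0, 0); (1, 1, 0); (1, 1, 1))


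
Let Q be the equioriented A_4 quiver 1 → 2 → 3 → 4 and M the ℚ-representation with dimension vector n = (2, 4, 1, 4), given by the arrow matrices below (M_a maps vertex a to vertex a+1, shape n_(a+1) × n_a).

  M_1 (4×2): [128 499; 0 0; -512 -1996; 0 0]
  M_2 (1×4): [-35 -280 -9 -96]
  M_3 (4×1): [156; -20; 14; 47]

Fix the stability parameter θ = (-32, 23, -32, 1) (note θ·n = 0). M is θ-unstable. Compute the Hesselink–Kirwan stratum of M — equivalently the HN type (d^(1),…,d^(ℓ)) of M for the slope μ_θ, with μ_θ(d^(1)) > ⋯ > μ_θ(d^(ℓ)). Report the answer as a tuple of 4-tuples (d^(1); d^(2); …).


Interval decomposition of M: I[1,1], I[1,4], I[2,2]^3, I[4,4]^3.
HN type (ℓ=4): μ^(1)=23; μ^(2)=1; μ^(3)=-9/2; μ^(4)=-32

((0, 3, 0, 0); (0, 0, 0, 4); (0, 1, 1, 0); (2, 0, 0, 0))


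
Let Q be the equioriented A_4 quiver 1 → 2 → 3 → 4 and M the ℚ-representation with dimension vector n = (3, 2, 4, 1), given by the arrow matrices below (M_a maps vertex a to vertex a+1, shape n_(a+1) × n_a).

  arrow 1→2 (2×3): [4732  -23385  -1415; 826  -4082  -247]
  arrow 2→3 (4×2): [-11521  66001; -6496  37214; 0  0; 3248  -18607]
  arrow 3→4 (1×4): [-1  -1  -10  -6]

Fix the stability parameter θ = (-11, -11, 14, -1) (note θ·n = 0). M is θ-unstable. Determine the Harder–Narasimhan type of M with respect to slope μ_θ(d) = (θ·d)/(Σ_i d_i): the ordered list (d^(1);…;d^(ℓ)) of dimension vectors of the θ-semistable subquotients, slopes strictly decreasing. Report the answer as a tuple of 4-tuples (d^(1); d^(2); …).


Via rank(M_{q-1}∘⋯∘M_p): M ≅ I[1,1], I[1,3], I[1,4], I[3,3]^2.
μ_θ-semistable layers: μ^(1)=14; μ^(2)=13/2; μ^(3)=-11

((0, 0, 3, 0); (0, 0, 1, 1); (3, 2, 0, 0))


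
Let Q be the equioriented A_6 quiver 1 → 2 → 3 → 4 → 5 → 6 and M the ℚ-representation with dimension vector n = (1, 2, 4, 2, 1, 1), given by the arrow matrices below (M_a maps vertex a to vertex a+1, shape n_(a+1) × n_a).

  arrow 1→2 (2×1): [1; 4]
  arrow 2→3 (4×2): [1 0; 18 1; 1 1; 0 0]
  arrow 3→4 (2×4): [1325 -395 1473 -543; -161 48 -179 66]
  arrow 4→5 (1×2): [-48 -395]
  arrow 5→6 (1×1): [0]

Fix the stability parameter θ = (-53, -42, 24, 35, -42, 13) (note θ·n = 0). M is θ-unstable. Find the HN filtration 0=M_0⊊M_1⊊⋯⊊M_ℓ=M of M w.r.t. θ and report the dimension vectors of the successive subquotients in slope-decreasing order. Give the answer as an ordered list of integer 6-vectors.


Via rank(M_{q-1}∘⋯∘M_p): M ≅ I[1,3], I[2,5], I[3,3], I[3,4], I[6,6].
μ_θ-semistable layers: μ^(1)=35; μ^(2)=24; μ^(3)=13; μ^(4)=17/3; μ^(5)=-42; μ^(6)=-53

((0, 0, 0, 1, 0, 0); (0, 0, 3, 0, 0, 0); (0, 0, 0, 0, 0, 1); (0, 0, 1, 1, 1, 0); (0, 2, 0, 0, 0, 0); (1, 0, 0, 0, 0, 0))


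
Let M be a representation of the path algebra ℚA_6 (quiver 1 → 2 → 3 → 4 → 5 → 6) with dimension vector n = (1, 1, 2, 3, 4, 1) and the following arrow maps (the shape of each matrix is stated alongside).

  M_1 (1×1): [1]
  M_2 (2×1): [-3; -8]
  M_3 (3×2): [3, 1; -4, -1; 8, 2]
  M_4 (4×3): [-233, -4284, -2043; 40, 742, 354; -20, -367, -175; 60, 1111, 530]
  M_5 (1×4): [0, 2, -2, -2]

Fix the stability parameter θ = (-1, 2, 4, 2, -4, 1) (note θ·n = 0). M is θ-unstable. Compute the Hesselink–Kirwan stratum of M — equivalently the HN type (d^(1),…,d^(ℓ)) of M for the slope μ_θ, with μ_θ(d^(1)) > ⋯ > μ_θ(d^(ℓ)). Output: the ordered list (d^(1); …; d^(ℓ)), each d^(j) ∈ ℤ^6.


Barcode: M ≅ I[1,5], I[3,5], I[4,6], I[5,5]. HN layers by μ_θ (4 steps, strictly decreasing):
  μ^(1)=1; μ^(2)=2/3; μ^(3)=-1; μ^(4)=-4

((0, 1, 1, 1, 1, 1); (0, 0, 1, 1, 1, 0); (1, 0, 0, 1, 1, 0); (0, 0, 0, 0, 1, 0))


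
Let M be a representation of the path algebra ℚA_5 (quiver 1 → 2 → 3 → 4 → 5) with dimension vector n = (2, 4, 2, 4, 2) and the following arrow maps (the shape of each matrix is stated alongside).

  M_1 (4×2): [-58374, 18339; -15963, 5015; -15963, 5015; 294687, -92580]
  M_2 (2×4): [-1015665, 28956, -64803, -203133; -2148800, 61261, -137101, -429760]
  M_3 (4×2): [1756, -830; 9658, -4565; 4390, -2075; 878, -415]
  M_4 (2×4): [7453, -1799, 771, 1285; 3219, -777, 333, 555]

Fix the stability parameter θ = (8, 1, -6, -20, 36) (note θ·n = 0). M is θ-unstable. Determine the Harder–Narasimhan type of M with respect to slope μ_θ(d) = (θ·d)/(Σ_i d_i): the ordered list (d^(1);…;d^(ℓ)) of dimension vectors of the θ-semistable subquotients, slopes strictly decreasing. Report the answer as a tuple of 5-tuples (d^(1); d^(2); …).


Via rank(M_{q-1}∘⋯∘M_p): M ≅ I[1,2]^2, I[2,3], I[2,5], I[4,4]^3, I[5,5].
μ_θ-semistable layers: μ^(1)=36; μ^(2)=9/2; μ^(3)=-5/2; μ^(4)=-25/3; μ^(5)=-20

((0, 0, 0, 0, 2); (2, 2, 0, 0, 0); (0, 1, 1, 0, 0); (0, 1, 1, 1, 0); (0, 0, 0, 3, 0))


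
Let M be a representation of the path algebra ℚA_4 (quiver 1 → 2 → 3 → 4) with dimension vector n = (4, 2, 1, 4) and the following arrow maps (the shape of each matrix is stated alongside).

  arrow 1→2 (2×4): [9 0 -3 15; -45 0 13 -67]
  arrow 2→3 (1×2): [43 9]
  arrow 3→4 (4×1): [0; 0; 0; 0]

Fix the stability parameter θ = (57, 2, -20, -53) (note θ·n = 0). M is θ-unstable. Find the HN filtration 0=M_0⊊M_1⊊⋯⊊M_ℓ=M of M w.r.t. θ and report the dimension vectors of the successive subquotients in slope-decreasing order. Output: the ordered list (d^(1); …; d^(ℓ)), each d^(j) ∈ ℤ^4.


Via rank(M_{q-1}∘⋯∘M_p): M ≅ I[1,1]^2, I[1,2], I[1,3], I[4,4]^4.
μ_θ-semistable layers: μ^(1)=57; μ^(2)=59/2; μ^(3)=13; μ^(4)=-53

((2, 0, 0, 0); (1, 1, 0, 0); (1, 1, 1, 0); (0, 0, 0, 4))


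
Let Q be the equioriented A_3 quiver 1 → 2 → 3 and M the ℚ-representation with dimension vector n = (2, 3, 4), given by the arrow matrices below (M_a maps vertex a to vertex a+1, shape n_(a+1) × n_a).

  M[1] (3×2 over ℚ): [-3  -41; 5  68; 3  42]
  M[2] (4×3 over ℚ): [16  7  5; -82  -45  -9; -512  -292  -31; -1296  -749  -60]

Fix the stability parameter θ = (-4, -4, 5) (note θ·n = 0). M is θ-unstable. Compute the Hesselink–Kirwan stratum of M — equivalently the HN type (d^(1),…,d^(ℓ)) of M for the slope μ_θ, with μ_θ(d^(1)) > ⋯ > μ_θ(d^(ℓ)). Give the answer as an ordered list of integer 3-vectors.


Via rank(M_{q-1}∘⋯∘M_p): M ≅ I[1,3]^2, I[2,3], I[3,3].
μ_θ-semistable layers: μ^(1)=5; μ^(2)=-4

((0, 0, 4); (2, 3, 0))


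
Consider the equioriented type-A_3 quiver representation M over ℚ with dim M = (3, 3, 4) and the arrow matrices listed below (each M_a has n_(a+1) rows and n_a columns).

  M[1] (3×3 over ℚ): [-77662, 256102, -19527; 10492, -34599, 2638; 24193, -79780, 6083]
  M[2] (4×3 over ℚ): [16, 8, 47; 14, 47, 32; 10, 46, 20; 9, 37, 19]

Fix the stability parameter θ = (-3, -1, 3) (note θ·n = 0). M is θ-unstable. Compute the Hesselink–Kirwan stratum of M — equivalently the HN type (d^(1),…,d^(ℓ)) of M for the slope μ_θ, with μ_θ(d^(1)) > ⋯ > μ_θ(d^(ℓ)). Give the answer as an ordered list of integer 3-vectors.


Barcode: M ≅ I[1,3]^3, I[3,3]. HN layers by μ_θ (3 steps, strictly decreasing):
  μ^(1)=3; μ^(2)=-1; μ^(3)=-3

((0, 0, 4); (0, 3, 0); (3, 0, 0))


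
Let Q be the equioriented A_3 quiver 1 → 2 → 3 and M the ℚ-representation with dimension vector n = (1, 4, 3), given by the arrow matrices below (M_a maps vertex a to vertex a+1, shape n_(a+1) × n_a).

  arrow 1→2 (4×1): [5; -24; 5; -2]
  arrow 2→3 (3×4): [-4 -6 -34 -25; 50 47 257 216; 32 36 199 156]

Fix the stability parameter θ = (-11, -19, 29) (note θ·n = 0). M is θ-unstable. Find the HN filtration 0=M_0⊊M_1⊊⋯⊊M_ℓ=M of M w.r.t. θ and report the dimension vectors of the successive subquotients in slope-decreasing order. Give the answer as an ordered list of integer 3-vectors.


Interval decomposition of M: I[1,3], I[2,2], I[2,3]^2.
HN type (ℓ=3): μ^(1)=29; μ^(2)=-15; μ^(3)=-19

((0, 0, 3); (1, 1, 0); (0, 3, 0))


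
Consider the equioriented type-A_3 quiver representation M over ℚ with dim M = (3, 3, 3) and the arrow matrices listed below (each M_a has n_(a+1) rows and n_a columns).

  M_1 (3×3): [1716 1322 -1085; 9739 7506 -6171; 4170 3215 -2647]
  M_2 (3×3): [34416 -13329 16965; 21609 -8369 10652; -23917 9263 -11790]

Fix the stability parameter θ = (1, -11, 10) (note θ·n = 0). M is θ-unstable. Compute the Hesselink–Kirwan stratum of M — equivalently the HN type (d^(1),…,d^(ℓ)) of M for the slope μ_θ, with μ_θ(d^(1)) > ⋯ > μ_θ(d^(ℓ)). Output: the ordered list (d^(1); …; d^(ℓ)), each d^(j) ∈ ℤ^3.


Via rank(M_{q-1}∘⋯∘M_p): M ≅ I[1,2], I[1,3]^2, I[3,3].
μ_θ-semistable layers: μ^(1)=10; μ^(2)=-5

((0, 0, 3); (3, 3, 0))


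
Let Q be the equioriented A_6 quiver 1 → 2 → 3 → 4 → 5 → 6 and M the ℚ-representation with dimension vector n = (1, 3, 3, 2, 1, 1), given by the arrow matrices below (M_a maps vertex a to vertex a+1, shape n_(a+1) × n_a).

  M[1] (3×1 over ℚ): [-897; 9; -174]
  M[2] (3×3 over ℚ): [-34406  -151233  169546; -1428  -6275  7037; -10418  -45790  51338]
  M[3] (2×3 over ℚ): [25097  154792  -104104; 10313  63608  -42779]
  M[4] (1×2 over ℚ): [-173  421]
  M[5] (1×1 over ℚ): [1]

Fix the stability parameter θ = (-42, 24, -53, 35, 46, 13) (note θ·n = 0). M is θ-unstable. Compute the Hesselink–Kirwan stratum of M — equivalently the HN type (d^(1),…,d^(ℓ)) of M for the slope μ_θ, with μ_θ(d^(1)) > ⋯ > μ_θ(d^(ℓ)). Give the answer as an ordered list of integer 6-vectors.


Via rank(M_{q-1}∘⋯∘M_p): M ≅ I[1,4], I[2,3], I[2,6].
μ_θ-semistable layers: μ^(1)=35; μ^(2)=94/3; μ^(3)=-29/2; μ^(4)=-42

((0, 0, 0, 1, 0, 0); (0, 0, 0, 1, 1, 1); (0, 3, 3, 0, 0, 0); (1, 0, 0, 0, 0, 0))


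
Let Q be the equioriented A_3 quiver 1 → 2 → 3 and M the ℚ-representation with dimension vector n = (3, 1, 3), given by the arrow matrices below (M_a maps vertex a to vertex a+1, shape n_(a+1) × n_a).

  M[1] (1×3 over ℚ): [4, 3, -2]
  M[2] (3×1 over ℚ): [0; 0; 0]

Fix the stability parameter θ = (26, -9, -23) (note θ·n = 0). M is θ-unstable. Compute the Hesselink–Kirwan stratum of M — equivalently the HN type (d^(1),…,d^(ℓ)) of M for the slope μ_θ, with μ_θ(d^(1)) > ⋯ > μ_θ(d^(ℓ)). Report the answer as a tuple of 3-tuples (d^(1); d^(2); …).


Via rank(M_{q-1}∘⋯∘M_p): M ≅ I[1,1]^2, I[1,2], I[3,3]^3.
μ_θ-semistable layers: μ^(1)=26; μ^(2)=17/2; μ^(3)=-23

((2, 0, 0); (1, 1, 0); (0, 0, 3))


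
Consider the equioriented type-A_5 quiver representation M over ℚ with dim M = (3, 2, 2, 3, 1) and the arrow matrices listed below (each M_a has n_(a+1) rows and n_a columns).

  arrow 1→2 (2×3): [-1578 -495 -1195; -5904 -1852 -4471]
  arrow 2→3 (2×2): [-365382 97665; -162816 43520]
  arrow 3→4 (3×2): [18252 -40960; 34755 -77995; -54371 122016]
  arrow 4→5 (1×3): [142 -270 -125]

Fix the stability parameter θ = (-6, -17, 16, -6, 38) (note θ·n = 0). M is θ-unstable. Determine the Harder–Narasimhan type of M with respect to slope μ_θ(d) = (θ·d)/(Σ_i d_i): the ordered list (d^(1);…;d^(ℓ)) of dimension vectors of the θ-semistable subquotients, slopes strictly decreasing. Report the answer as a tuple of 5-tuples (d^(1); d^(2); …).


Interval decomposition of M: I[1,1], I[1,2], I[1,5], I[3,4], I[4,4].
HN type (ℓ=4): μ^(1)=38; μ^(2)=5; μ^(3)=-6; μ^(4)=-23/2

((0, 0, 0, 0, 1); (0, 0, 2, 2, 0); (1, 0, 0, 1, 0); (2, 2, 0, 0, 0))


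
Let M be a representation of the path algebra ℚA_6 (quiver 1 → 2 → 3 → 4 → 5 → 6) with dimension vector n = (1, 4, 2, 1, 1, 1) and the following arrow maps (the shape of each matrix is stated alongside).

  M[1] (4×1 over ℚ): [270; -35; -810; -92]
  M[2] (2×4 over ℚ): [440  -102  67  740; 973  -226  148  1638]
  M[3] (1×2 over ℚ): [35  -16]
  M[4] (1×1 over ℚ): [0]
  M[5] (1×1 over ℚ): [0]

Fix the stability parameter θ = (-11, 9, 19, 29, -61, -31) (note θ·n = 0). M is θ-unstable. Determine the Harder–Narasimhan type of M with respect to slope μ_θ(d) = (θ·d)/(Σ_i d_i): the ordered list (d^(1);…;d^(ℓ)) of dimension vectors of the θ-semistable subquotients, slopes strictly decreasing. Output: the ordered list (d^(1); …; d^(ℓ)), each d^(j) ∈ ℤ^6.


Barcode: M ≅ I[1,4], I[2,2]^2, I[2,3], I[5,5], I[6,6]. HN layers by μ_θ (6 steps, strictly decreasing):
  μ^(1)=29; μ^(2)=19; μ^(3)=9; μ^(4)=-11; μ^(5)=-31; μ^(6)=-61

((0, 0, 0, 1, 0, 0); (0, 0, 2, 0, 0, 0); (0, 4, 0, 0, 0, 0); (1, 0, 0, 0, 0, 0); (0, 0, 0, 0, 0, 1); (0, 0, 0, 0, 1, 0))


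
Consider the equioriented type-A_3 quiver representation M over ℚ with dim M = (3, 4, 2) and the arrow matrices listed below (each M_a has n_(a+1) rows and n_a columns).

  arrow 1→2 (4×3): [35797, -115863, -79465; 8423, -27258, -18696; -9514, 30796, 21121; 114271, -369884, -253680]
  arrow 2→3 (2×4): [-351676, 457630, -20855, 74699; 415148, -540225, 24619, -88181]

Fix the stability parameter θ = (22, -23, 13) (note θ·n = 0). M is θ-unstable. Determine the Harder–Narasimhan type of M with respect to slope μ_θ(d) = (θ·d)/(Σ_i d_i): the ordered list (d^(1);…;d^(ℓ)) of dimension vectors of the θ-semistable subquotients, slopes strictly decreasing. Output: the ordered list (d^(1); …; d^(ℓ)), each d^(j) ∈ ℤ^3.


Interval decomposition of M: I[1,2], I[1,3]^2, I[2,2].
HN type (ℓ=3): μ^(1)=13; μ^(2)=-1/2; μ^(3)=-23

((0, 0, 2); (3, 3, 0); (0, 1, 0))


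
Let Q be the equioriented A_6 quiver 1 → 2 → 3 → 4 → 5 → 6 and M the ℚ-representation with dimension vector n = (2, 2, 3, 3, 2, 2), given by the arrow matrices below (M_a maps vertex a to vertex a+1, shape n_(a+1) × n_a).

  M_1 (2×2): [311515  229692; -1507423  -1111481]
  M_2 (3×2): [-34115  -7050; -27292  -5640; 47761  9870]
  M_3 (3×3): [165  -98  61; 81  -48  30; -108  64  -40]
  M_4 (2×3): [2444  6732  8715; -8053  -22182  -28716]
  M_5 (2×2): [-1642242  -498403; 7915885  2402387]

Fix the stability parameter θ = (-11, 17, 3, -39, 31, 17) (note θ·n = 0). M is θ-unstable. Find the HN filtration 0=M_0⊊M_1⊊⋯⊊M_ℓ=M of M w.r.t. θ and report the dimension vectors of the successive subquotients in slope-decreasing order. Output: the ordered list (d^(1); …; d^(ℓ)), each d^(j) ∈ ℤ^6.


Via rank(M_{q-1}∘⋯∘M_p): M ≅ I[1,2], I[1,4], I[3,3], I[3,6], I[4,6].
μ_θ-semistable layers: μ^(1)=24; μ^(2)=17; μ^(3)=3; μ^(4)=-19/3; μ^(5)=-11; μ^(6)=-18; μ^(7)=-39

((0, 0, 0, 0, 2, 2); (0, 1, 0, 0, 0, 0); (0, 0, 1, 0, 0, 0); (0, 1, 1, 1, 0, 0); (2, 0, 0, 0, 0, 0); (0, 0, 1, 1, 0, 0); (0, 0, 0, 1, 0, 0))


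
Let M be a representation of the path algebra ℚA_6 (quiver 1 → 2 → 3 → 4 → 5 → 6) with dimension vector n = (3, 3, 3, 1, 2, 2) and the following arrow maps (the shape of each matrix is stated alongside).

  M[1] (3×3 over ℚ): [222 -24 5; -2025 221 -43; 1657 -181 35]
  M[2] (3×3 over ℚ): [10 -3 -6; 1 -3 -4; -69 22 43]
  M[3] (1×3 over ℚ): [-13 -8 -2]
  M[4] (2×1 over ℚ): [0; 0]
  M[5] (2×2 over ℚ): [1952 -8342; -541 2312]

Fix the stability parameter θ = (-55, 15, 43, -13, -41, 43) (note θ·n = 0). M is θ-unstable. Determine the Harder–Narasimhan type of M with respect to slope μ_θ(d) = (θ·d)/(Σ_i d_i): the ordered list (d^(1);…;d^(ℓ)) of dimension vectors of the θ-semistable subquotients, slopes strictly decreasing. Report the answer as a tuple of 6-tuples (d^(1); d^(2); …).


Interval decomposition of M: I[1,3]^2, I[1,4], I[5,6]^2.
HN type (ℓ=4): μ^(1)=43; μ^(2)=15; μ^(3)=-41; μ^(4)=-55

((0, 0, 2, 0, 0, 2); (0, 3, 1, 1, 0, 0); (0, 0, 0, 0, 2, 0); (3, 0, 0, 0, 0, 0))


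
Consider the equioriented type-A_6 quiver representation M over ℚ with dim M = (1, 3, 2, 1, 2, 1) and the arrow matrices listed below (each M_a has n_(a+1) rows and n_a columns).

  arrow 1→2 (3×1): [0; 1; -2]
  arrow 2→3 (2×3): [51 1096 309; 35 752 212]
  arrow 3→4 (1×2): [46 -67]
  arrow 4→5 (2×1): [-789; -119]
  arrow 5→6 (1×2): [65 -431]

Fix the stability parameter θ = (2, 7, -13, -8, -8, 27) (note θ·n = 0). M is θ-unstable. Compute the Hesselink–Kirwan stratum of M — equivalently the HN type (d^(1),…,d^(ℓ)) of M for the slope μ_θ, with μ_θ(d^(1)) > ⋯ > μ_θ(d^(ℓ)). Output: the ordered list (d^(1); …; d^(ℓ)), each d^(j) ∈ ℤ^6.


Interval decomposition of M: I[1,6], I[2,2], I[2,3], I[5,5].
HN type (ℓ=5): μ^(1)=27; μ^(2)=7; μ^(3)=-3; μ^(4)=-4; μ^(5)=-8

((0, 0, 0, 0, 0, 1); (0, 1, 0, 0, 0, 0); (0, 1, 1, 0, 0, 0); (1, 1, 1, 1, 1, 0); (0, 0, 0, 0, 1, 0))
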